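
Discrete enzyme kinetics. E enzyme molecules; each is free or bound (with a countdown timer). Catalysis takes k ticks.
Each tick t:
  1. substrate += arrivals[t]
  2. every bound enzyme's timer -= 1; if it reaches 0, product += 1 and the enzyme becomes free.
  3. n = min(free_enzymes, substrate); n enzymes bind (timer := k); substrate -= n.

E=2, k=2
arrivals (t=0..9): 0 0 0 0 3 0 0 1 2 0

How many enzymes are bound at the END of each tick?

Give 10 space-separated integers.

Answer: 0 0 0 0 2 2 1 2 2 2

Derivation:
t=0: arr=0 -> substrate=0 bound=0 product=0
t=1: arr=0 -> substrate=0 bound=0 product=0
t=2: arr=0 -> substrate=0 bound=0 product=0
t=3: arr=0 -> substrate=0 bound=0 product=0
t=4: arr=3 -> substrate=1 bound=2 product=0
t=5: arr=0 -> substrate=1 bound=2 product=0
t=6: arr=0 -> substrate=0 bound=1 product=2
t=7: arr=1 -> substrate=0 bound=2 product=2
t=8: arr=2 -> substrate=1 bound=2 product=3
t=9: arr=0 -> substrate=0 bound=2 product=4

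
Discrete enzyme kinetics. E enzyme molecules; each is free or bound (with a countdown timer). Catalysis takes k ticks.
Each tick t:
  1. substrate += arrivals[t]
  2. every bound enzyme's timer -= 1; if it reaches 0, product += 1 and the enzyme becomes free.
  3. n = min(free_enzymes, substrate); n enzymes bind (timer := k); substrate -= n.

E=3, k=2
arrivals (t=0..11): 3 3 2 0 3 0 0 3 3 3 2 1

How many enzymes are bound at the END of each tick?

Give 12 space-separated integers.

t=0: arr=3 -> substrate=0 bound=3 product=0
t=1: arr=3 -> substrate=3 bound=3 product=0
t=2: arr=2 -> substrate=2 bound=3 product=3
t=3: arr=0 -> substrate=2 bound=3 product=3
t=4: arr=3 -> substrate=2 bound=3 product=6
t=5: arr=0 -> substrate=2 bound=3 product=6
t=6: arr=0 -> substrate=0 bound=2 product=9
t=7: arr=3 -> substrate=2 bound=3 product=9
t=8: arr=3 -> substrate=3 bound=3 product=11
t=9: arr=3 -> substrate=5 bound=3 product=12
t=10: arr=2 -> substrate=5 bound=3 product=14
t=11: arr=1 -> substrate=5 bound=3 product=15

Answer: 3 3 3 3 3 3 2 3 3 3 3 3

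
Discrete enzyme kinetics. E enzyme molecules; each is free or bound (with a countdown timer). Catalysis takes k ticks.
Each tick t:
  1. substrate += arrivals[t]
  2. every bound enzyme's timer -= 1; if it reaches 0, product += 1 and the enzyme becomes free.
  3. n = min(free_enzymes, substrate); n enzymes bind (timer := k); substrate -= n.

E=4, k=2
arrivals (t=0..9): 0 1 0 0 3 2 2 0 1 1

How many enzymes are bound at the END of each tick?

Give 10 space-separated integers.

t=0: arr=0 -> substrate=0 bound=0 product=0
t=1: arr=1 -> substrate=0 bound=1 product=0
t=2: arr=0 -> substrate=0 bound=1 product=0
t=3: arr=0 -> substrate=0 bound=0 product=1
t=4: arr=3 -> substrate=0 bound=3 product=1
t=5: arr=2 -> substrate=1 bound=4 product=1
t=6: arr=2 -> substrate=0 bound=4 product=4
t=7: arr=0 -> substrate=0 bound=3 product=5
t=8: arr=1 -> substrate=0 bound=1 product=8
t=9: arr=1 -> substrate=0 bound=2 product=8

Answer: 0 1 1 0 3 4 4 3 1 2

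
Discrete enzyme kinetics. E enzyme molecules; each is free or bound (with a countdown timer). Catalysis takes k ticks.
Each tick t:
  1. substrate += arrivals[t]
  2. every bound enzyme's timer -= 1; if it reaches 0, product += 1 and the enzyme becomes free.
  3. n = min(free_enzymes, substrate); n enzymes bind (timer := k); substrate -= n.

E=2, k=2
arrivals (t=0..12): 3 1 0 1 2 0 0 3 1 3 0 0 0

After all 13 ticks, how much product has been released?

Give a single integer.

t=0: arr=3 -> substrate=1 bound=2 product=0
t=1: arr=1 -> substrate=2 bound=2 product=0
t=2: arr=0 -> substrate=0 bound=2 product=2
t=3: arr=1 -> substrate=1 bound=2 product=2
t=4: arr=2 -> substrate=1 bound=2 product=4
t=5: arr=0 -> substrate=1 bound=2 product=4
t=6: arr=0 -> substrate=0 bound=1 product=6
t=7: arr=3 -> substrate=2 bound=2 product=6
t=8: arr=1 -> substrate=2 bound=2 product=7
t=9: arr=3 -> substrate=4 bound=2 product=8
t=10: arr=0 -> substrate=3 bound=2 product=9
t=11: arr=0 -> substrate=2 bound=2 product=10
t=12: arr=0 -> substrate=1 bound=2 product=11

Answer: 11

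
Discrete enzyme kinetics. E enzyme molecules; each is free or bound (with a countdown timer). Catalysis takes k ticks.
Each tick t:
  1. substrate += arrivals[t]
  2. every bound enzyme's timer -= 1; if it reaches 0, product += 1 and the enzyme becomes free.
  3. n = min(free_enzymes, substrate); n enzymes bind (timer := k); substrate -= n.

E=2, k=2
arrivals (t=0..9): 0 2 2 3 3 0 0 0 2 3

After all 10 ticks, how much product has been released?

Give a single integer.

t=0: arr=0 -> substrate=0 bound=0 product=0
t=1: arr=2 -> substrate=0 bound=2 product=0
t=2: arr=2 -> substrate=2 bound=2 product=0
t=3: arr=3 -> substrate=3 bound=2 product=2
t=4: arr=3 -> substrate=6 bound=2 product=2
t=5: arr=0 -> substrate=4 bound=2 product=4
t=6: arr=0 -> substrate=4 bound=2 product=4
t=7: arr=0 -> substrate=2 bound=2 product=6
t=8: arr=2 -> substrate=4 bound=2 product=6
t=9: arr=3 -> substrate=5 bound=2 product=8

Answer: 8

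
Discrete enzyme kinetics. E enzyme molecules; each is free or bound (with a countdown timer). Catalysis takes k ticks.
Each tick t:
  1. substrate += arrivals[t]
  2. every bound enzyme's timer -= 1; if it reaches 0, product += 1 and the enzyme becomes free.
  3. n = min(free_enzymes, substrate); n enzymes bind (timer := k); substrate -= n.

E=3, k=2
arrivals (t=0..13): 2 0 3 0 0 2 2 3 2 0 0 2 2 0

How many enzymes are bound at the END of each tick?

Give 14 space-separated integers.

Answer: 2 2 3 3 0 2 3 3 3 3 3 3 3 2

Derivation:
t=0: arr=2 -> substrate=0 bound=2 product=0
t=1: arr=0 -> substrate=0 bound=2 product=0
t=2: arr=3 -> substrate=0 bound=3 product=2
t=3: arr=0 -> substrate=0 bound=3 product=2
t=4: arr=0 -> substrate=0 bound=0 product=5
t=5: arr=2 -> substrate=0 bound=2 product=5
t=6: arr=2 -> substrate=1 bound=3 product=5
t=7: arr=3 -> substrate=2 bound=3 product=7
t=8: arr=2 -> substrate=3 bound=3 product=8
t=9: arr=0 -> substrate=1 bound=3 product=10
t=10: arr=0 -> substrate=0 bound=3 product=11
t=11: arr=2 -> substrate=0 bound=3 product=13
t=12: arr=2 -> substrate=1 bound=3 product=14
t=13: arr=0 -> substrate=0 bound=2 product=16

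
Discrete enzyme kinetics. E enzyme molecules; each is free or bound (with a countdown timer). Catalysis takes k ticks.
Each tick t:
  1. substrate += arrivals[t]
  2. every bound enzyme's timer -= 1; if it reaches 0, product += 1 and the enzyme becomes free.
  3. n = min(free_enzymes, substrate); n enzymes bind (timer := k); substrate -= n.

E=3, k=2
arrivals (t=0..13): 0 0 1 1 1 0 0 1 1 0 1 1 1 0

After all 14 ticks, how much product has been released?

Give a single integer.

t=0: arr=0 -> substrate=0 bound=0 product=0
t=1: arr=0 -> substrate=0 bound=0 product=0
t=2: arr=1 -> substrate=0 bound=1 product=0
t=3: arr=1 -> substrate=0 bound=2 product=0
t=4: arr=1 -> substrate=0 bound=2 product=1
t=5: arr=0 -> substrate=0 bound=1 product=2
t=6: arr=0 -> substrate=0 bound=0 product=3
t=7: arr=1 -> substrate=0 bound=1 product=3
t=8: arr=1 -> substrate=0 bound=2 product=3
t=9: arr=0 -> substrate=0 bound=1 product=4
t=10: arr=1 -> substrate=0 bound=1 product=5
t=11: arr=1 -> substrate=0 bound=2 product=5
t=12: arr=1 -> substrate=0 bound=2 product=6
t=13: arr=0 -> substrate=0 bound=1 product=7

Answer: 7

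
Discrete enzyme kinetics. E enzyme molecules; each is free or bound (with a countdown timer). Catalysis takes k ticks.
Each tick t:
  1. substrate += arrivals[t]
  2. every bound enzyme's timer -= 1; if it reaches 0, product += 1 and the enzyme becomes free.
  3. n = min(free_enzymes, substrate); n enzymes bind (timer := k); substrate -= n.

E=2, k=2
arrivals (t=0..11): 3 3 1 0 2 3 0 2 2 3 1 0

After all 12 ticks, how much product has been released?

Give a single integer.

t=0: arr=3 -> substrate=1 bound=2 product=0
t=1: arr=3 -> substrate=4 bound=2 product=0
t=2: arr=1 -> substrate=3 bound=2 product=2
t=3: arr=0 -> substrate=3 bound=2 product=2
t=4: arr=2 -> substrate=3 bound=2 product=4
t=5: arr=3 -> substrate=6 bound=2 product=4
t=6: arr=0 -> substrate=4 bound=2 product=6
t=7: arr=2 -> substrate=6 bound=2 product=6
t=8: arr=2 -> substrate=6 bound=2 product=8
t=9: arr=3 -> substrate=9 bound=2 product=8
t=10: arr=1 -> substrate=8 bound=2 product=10
t=11: arr=0 -> substrate=8 bound=2 product=10

Answer: 10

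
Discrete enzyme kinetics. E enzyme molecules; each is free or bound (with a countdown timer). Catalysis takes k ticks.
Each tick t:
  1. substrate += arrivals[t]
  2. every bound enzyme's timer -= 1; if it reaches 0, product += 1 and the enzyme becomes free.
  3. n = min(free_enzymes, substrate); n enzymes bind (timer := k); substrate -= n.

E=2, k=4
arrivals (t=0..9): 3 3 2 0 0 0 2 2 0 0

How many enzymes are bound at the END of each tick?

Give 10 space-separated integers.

t=0: arr=3 -> substrate=1 bound=2 product=0
t=1: arr=3 -> substrate=4 bound=2 product=0
t=2: arr=2 -> substrate=6 bound=2 product=0
t=3: arr=0 -> substrate=6 bound=2 product=0
t=4: arr=0 -> substrate=4 bound=2 product=2
t=5: arr=0 -> substrate=4 bound=2 product=2
t=6: arr=2 -> substrate=6 bound=2 product=2
t=7: arr=2 -> substrate=8 bound=2 product=2
t=8: arr=0 -> substrate=6 bound=2 product=4
t=9: arr=0 -> substrate=6 bound=2 product=4

Answer: 2 2 2 2 2 2 2 2 2 2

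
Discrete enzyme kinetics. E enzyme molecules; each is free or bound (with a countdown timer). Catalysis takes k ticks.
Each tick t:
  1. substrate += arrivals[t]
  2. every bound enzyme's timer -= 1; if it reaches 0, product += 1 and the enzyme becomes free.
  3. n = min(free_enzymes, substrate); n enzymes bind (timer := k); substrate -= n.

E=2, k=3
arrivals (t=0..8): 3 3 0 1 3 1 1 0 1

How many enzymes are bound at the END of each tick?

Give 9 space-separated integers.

t=0: arr=3 -> substrate=1 bound=2 product=0
t=1: arr=3 -> substrate=4 bound=2 product=0
t=2: arr=0 -> substrate=4 bound=2 product=0
t=3: arr=1 -> substrate=3 bound=2 product=2
t=4: arr=3 -> substrate=6 bound=2 product=2
t=5: arr=1 -> substrate=7 bound=2 product=2
t=6: arr=1 -> substrate=6 bound=2 product=4
t=7: arr=0 -> substrate=6 bound=2 product=4
t=8: arr=1 -> substrate=7 bound=2 product=4

Answer: 2 2 2 2 2 2 2 2 2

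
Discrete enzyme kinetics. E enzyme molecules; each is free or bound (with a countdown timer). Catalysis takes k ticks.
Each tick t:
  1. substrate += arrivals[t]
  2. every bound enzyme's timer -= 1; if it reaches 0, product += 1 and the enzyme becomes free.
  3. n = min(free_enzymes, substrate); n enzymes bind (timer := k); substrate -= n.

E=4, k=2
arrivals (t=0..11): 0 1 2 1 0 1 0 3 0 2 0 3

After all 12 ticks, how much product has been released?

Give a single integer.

Answer: 10

Derivation:
t=0: arr=0 -> substrate=0 bound=0 product=0
t=1: arr=1 -> substrate=0 bound=1 product=0
t=2: arr=2 -> substrate=0 bound=3 product=0
t=3: arr=1 -> substrate=0 bound=3 product=1
t=4: arr=0 -> substrate=0 bound=1 product=3
t=5: arr=1 -> substrate=0 bound=1 product=4
t=6: arr=0 -> substrate=0 bound=1 product=4
t=7: arr=3 -> substrate=0 bound=3 product=5
t=8: arr=0 -> substrate=0 bound=3 product=5
t=9: arr=2 -> substrate=0 bound=2 product=8
t=10: arr=0 -> substrate=0 bound=2 product=8
t=11: arr=3 -> substrate=0 bound=3 product=10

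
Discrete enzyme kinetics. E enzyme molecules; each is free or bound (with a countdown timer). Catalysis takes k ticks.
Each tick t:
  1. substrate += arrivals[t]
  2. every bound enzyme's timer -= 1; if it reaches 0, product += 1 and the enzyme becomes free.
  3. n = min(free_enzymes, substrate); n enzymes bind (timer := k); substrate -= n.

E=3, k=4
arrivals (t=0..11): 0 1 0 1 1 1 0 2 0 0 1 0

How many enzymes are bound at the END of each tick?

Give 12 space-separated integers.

Answer: 0 1 1 2 3 3 3 3 3 2 3 2

Derivation:
t=0: arr=0 -> substrate=0 bound=0 product=0
t=1: arr=1 -> substrate=0 bound=1 product=0
t=2: arr=0 -> substrate=0 bound=1 product=0
t=3: arr=1 -> substrate=0 bound=2 product=0
t=4: arr=1 -> substrate=0 bound=3 product=0
t=5: arr=1 -> substrate=0 bound=3 product=1
t=6: arr=0 -> substrate=0 bound=3 product=1
t=7: arr=2 -> substrate=1 bound=3 product=2
t=8: arr=0 -> substrate=0 bound=3 product=3
t=9: arr=0 -> substrate=0 bound=2 product=4
t=10: arr=1 -> substrate=0 bound=3 product=4
t=11: arr=0 -> substrate=0 bound=2 product=5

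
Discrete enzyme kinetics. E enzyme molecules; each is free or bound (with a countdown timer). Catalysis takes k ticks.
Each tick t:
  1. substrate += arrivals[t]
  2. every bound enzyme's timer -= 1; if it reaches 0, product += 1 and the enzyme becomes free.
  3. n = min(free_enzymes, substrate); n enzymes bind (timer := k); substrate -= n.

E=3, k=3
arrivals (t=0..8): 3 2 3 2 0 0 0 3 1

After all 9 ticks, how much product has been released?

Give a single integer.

t=0: arr=3 -> substrate=0 bound=3 product=0
t=1: arr=2 -> substrate=2 bound=3 product=0
t=2: arr=3 -> substrate=5 bound=3 product=0
t=3: arr=2 -> substrate=4 bound=3 product=3
t=4: arr=0 -> substrate=4 bound=3 product=3
t=5: arr=0 -> substrate=4 bound=3 product=3
t=6: arr=0 -> substrate=1 bound=3 product=6
t=7: arr=3 -> substrate=4 bound=3 product=6
t=8: arr=1 -> substrate=5 bound=3 product=6

Answer: 6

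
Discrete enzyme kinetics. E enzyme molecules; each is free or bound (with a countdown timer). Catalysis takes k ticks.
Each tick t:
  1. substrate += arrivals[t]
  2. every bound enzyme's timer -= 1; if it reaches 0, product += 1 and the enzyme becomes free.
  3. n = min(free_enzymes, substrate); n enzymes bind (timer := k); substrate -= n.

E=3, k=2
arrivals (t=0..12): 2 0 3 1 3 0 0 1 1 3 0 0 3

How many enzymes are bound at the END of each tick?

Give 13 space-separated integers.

t=0: arr=2 -> substrate=0 bound=2 product=0
t=1: arr=0 -> substrate=0 bound=2 product=0
t=2: arr=3 -> substrate=0 bound=3 product=2
t=3: arr=1 -> substrate=1 bound=3 product=2
t=4: arr=3 -> substrate=1 bound=3 product=5
t=5: arr=0 -> substrate=1 bound=3 product=5
t=6: arr=0 -> substrate=0 bound=1 product=8
t=7: arr=1 -> substrate=0 bound=2 product=8
t=8: arr=1 -> substrate=0 bound=2 product=9
t=9: arr=3 -> substrate=1 bound=3 product=10
t=10: arr=0 -> substrate=0 bound=3 product=11
t=11: arr=0 -> substrate=0 bound=1 product=13
t=12: arr=3 -> substrate=0 bound=3 product=14

Answer: 2 2 3 3 3 3 1 2 2 3 3 1 3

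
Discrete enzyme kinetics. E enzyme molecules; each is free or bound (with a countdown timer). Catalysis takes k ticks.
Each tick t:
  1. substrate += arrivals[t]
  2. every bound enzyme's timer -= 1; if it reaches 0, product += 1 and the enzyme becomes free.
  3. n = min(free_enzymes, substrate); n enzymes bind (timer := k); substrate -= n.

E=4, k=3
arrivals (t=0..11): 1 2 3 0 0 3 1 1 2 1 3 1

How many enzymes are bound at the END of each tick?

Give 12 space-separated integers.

t=0: arr=1 -> substrate=0 bound=1 product=0
t=1: arr=2 -> substrate=0 bound=3 product=0
t=2: arr=3 -> substrate=2 bound=4 product=0
t=3: arr=0 -> substrate=1 bound=4 product=1
t=4: arr=0 -> substrate=0 bound=3 product=3
t=5: arr=3 -> substrate=1 bound=4 product=4
t=6: arr=1 -> substrate=1 bound=4 product=5
t=7: arr=1 -> substrate=1 bound=4 product=6
t=8: arr=2 -> substrate=1 bound=4 product=8
t=9: arr=1 -> substrate=1 bound=4 product=9
t=10: arr=3 -> substrate=3 bound=4 product=10
t=11: arr=1 -> substrate=2 bound=4 product=12

Answer: 1 3 4 4 3 4 4 4 4 4 4 4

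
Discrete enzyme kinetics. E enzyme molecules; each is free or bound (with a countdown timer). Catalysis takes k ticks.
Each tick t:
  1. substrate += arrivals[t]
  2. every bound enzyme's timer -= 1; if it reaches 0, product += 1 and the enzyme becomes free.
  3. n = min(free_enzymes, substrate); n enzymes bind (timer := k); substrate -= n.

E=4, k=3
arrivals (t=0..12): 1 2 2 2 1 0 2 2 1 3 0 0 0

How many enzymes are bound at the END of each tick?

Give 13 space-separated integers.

Answer: 1 3 4 4 4 4 4 4 4 4 4 4 3

Derivation:
t=0: arr=1 -> substrate=0 bound=1 product=0
t=1: arr=2 -> substrate=0 bound=3 product=0
t=2: arr=2 -> substrate=1 bound=4 product=0
t=3: arr=2 -> substrate=2 bound=4 product=1
t=4: arr=1 -> substrate=1 bound=4 product=3
t=5: arr=0 -> substrate=0 bound=4 product=4
t=6: arr=2 -> substrate=1 bound=4 product=5
t=7: arr=2 -> substrate=1 bound=4 product=7
t=8: arr=1 -> substrate=1 bound=4 product=8
t=9: arr=3 -> substrate=3 bound=4 product=9
t=10: arr=0 -> substrate=1 bound=4 product=11
t=11: arr=0 -> substrate=0 bound=4 product=12
t=12: arr=0 -> substrate=0 bound=3 product=13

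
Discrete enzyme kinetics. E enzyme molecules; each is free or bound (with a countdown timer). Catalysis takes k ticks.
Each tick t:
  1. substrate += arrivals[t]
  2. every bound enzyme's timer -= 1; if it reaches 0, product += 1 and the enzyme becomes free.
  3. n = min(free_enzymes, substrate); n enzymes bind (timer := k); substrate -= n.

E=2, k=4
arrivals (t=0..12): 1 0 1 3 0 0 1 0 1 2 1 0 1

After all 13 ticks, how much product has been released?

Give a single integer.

Answer: 5

Derivation:
t=0: arr=1 -> substrate=0 bound=1 product=0
t=1: arr=0 -> substrate=0 bound=1 product=0
t=2: arr=1 -> substrate=0 bound=2 product=0
t=3: arr=3 -> substrate=3 bound=2 product=0
t=4: arr=0 -> substrate=2 bound=2 product=1
t=5: arr=0 -> substrate=2 bound=2 product=1
t=6: arr=1 -> substrate=2 bound=2 product=2
t=7: arr=0 -> substrate=2 bound=2 product=2
t=8: arr=1 -> substrate=2 bound=2 product=3
t=9: arr=2 -> substrate=4 bound=2 product=3
t=10: arr=1 -> substrate=4 bound=2 product=4
t=11: arr=0 -> substrate=4 bound=2 product=4
t=12: arr=1 -> substrate=4 bound=2 product=5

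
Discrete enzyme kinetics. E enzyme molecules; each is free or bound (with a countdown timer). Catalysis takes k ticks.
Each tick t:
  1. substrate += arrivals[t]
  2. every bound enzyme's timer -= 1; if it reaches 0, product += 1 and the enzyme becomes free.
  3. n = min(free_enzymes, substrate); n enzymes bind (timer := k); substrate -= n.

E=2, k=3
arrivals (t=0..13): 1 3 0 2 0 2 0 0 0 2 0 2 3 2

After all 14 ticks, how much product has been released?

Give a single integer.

t=0: arr=1 -> substrate=0 bound=1 product=0
t=1: arr=3 -> substrate=2 bound=2 product=0
t=2: arr=0 -> substrate=2 bound=2 product=0
t=3: arr=2 -> substrate=3 bound=2 product=1
t=4: arr=0 -> substrate=2 bound=2 product=2
t=5: arr=2 -> substrate=4 bound=2 product=2
t=6: arr=0 -> substrate=3 bound=2 product=3
t=7: arr=0 -> substrate=2 bound=2 product=4
t=8: arr=0 -> substrate=2 bound=2 product=4
t=9: arr=2 -> substrate=3 bound=2 product=5
t=10: arr=0 -> substrate=2 bound=2 product=6
t=11: arr=2 -> substrate=4 bound=2 product=6
t=12: arr=3 -> substrate=6 bound=2 product=7
t=13: arr=2 -> substrate=7 bound=2 product=8

Answer: 8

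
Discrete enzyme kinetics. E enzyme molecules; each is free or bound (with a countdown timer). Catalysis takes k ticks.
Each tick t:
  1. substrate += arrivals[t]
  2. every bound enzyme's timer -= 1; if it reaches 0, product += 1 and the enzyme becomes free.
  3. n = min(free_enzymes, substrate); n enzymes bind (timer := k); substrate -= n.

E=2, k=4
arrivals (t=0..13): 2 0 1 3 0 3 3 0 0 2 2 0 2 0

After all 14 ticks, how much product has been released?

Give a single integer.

Answer: 6

Derivation:
t=0: arr=2 -> substrate=0 bound=2 product=0
t=1: arr=0 -> substrate=0 bound=2 product=0
t=2: arr=1 -> substrate=1 bound=2 product=0
t=3: arr=3 -> substrate=4 bound=2 product=0
t=4: arr=0 -> substrate=2 bound=2 product=2
t=5: arr=3 -> substrate=5 bound=2 product=2
t=6: arr=3 -> substrate=8 bound=2 product=2
t=7: arr=0 -> substrate=8 bound=2 product=2
t=8: arr=0 -> substrate=6 bound=2 product=4
t=9: arr=2 -> substrate=8 bound=2 product=4
t=10: arr=2 -> substrate=10 bound=2 product=4
t=11: arr=0 -> substrate=10 bound=2 product=4
t=12: arr=2 -> substrate=10 bound=2 product=6
t=13: arr=0 -> substrate=10 bound=2 product=6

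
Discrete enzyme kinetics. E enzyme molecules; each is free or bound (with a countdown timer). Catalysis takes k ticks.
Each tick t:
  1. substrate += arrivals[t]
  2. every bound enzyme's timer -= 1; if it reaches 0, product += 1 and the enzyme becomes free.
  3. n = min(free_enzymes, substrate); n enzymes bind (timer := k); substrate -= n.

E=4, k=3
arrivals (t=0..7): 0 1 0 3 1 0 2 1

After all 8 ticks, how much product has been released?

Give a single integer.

t=0: arr=0 -> substrate=0 bound=0 product=0
t=1: arr=1 -> substrate=0 bound=1 product=0
t=2: arr=0 -> substrate=0 bound=1 product=0
t=3: arr=3 -> substrate=0 bound=4 product=0
t=4: arr=1 -> substrate=0 bound=4 product=1
t=5: arr=0 -> substrate=0 bound=4 product=1
t=6: arr=2 -> substrate=0 bound=3 product=4
t=7: arr=1 -> substrate=0 bound=3 product=5

Answer: 5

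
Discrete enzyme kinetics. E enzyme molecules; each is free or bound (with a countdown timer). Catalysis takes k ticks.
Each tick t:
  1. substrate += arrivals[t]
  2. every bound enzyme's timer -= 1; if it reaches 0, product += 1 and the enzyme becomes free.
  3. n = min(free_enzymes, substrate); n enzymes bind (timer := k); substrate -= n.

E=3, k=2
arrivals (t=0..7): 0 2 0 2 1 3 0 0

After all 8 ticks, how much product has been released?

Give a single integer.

t=0: arr=0 -> substrate=0 bound=0 product=0
t=1: arr=2 -> substrate=0 bound=2 product=0
t=2: arr=0 -> substrate=0 bound=2 product=0
t=3: arr=2 -> substrate=0 bound=2 product=2
t=4: arr=1 -> substrate=0 bound=3 product=2
t=5: arr=3 -> substrate=1 bound=3 product=4
t=6: arr=0 -> substrate=0 bound=3 product=5
t=7: arr=0 -> substrate=0 bound=1 product=7

Answer: 7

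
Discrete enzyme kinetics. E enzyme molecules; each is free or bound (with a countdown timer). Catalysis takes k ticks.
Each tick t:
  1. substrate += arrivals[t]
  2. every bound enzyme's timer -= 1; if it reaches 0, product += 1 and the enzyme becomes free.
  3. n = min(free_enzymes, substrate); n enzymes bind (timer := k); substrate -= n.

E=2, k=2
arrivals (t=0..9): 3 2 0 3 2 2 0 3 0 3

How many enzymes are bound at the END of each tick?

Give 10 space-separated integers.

t=0: arr=3 -> substrate=1 bound=2 product=0
t=1: arr=2 -> substrate=3 bound=2 product=0
t=2: arr=0 -> substrate=1 bound=2 product=2
t=3: arr=3 -> substrate=4 bound=2 product=2
t=4: arr=2 -> substrate=4 bound=2 product=4
t=5: arr=2 -> substrate=6 bound=2 product=4
t=6: arr=0 -> substrate=4 bound=2 product=6
t=7: arr=3 -> substrate=7 bound=2 product=6
t=8: arr=0 -> substrate=5 bound=2 product=8
t=9: arr=3 -> substrate=8 bound=2 product=8

Answer: 2 2 2 2 2 2 2 2 2 2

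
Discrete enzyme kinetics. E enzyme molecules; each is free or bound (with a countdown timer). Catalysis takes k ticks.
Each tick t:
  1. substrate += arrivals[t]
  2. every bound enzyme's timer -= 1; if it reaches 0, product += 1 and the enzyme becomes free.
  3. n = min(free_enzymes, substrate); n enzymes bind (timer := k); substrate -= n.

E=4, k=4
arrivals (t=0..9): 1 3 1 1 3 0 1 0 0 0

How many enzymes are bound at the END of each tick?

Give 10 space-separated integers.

t=0: arr=1 -> substrate=0 bound=1 product=0
t=1: arr=3 -> substrate=0 bound=4 product=0
t=2: arr=1 -> substrate=1 bound=4 product=0
t=3: arr=1 -> substrate=2 bound=4 product=0
t=4: arr=3 -> substrate=4 bound=4 product=1
t=5: arr=0 -> substrate=1 bound=4 product=4
t=6: arr=1 -> substrate=2 bound=4 product=4
t=7: arr=0 -> substrate=2 bound=4 product=4
t=8: arr=0 -> substrate=1 bound=4 product=5
t=9: arr=0 -> substrate=0 bound=2 product=8

Answer: 1 4 4 4 4 4 4 4 4 2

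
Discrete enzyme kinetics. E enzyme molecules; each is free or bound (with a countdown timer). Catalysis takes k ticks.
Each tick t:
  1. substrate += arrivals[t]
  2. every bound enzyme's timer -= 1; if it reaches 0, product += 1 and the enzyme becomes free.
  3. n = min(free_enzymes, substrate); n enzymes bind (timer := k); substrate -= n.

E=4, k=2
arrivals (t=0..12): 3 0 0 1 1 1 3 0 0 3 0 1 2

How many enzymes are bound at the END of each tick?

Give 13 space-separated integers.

t=0: arr=3 -> substrate=0 bound=3 product=0
t=1: arr=0 -> substrate=0 bound=3 product=0
t=2: arr=0 -> substrate=0 bound=0 product=3
t=3: arr=1 -> substrate=0 bound=1 product=3
t=4: arr=1 -> substrate=0 bound=2 product=3
t=5: arr=1 -> substrate=0 bound=2 product=4
t=6: arr=3 -> substrate=0 bound=4 product=5
t=7: arr=0 -> substrate=0 bound=3 product=6
t=8: arr=0 -> substrate=0 bound=0 product=9
t=9: arr=3 -> substrate=0 bound=3 product=9
t=10: arr=0 -> substrate=0 bound=3 product=9
t=11: arr=1 -> substrate=0 bound=1 product=12
t=12: arr=2 -> substrate=0 bound=3 product=12

Answer: 3 3 0 1 2 2 4 3 0 3 3 1 3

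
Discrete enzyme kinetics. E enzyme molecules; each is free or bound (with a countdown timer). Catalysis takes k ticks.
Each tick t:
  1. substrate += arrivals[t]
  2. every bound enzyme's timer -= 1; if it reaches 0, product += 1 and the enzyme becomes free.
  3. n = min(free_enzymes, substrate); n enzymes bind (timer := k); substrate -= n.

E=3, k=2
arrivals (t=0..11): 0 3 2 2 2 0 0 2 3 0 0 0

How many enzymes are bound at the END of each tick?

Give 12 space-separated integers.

Answer: 0 3 3 3 3 3 3 2 3 3 2 0

Derivation:
t=0: arr=0 -> substrate=0 bound=0 product=0
t=1: arr=3 -> substrate=0 bound=3 product=0
t=2: arr=2 -> substrate=2 bound=3 product=0
t=3: arr=2 -> substrate=1 bound=3 product=3
t=4: arr=2 -> substrate=3 bound=3 product=3
t=5: arr=0 -> substrate=0 bound=3 product=6
t=6: arr=0 -> substrate=0 bound=3 product=6
t=7: arr=2 -> substrate=0 bound=2 product=9
t=8: arr=3 -> substrate=2 bound=3 product=9
t=9: arr=0 -> substrate=0 bound=3 product=11
t=10: arr=0 -> substrate=0 bound=2 product=12
t=11: arr=0 -> substrate=0 bound=0 product=14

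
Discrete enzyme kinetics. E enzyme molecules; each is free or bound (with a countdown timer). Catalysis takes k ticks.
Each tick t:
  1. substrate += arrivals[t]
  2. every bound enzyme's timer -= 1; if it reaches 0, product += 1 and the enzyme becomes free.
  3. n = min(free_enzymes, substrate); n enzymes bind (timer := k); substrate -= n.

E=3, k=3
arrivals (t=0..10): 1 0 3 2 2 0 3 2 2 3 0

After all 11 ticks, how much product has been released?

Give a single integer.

Answer: 7

Derivation:
t=0: arr=1 -> substrate=0 bound=1 product=0
t=1: arr=0 -> substrate=0 bound=1 product=0
t=2: arr=3 -> substrate=1 bound=3 product=0
t=3: arr=2 -> substrate=2 bound=3 product=1
t=4: arr=2 -> substrate=4 bound=3 product=1
t=5: arr=0 -> substrate=2 bound=3 product=3
t=6: arr=3 -> substrate=4 bound=3 product=4
t=7: arr=2 -> substrate=6 bound=3 product=4
t=8: arr=2 -> substrate=6 bound=3 product=6
t=9: arr=3 -> substrate=8 bound=3 product=7
t=10: arr=0 -> substrate=8 bound=3 product=7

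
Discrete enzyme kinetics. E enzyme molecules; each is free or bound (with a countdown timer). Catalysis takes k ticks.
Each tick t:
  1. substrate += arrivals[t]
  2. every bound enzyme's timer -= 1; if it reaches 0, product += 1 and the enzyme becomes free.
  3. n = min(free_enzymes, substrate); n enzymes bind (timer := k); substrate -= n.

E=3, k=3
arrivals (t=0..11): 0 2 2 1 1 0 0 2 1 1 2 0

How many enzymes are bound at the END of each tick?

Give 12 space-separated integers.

Answer: 0 2 3 3 3 3 3 3 3 3 3 3

Derivation:
t=0: arr=0 -> substrate=0 bound=0 product=0
t=1: arr=2 -> substrate=0 bound=2 product=0
t=2: arr=2 -> substrate=1 bound=3 product=0
t=3: arr=1 -> substrate=2 bound=3 product=0
t=4: arr=1 -> substrate=1 bound=3 product=2
t=5: arr=0 -> substrate=0 bound=3 product=3
t=6: arr=0 -> substrate=0 bound=3 product=3
t=7: arr=2 -> substrate=0 bound=3 product=5
t=8: arr=1 -> substrate=0 bound=3 product=6
t=9: arr=1 -> substrate=1 bound=3 product=6
t=10: arr=2 -> substrate=1 bound=3 product=8
t=11: arr=0 -> substrate=0 bound=3 product=9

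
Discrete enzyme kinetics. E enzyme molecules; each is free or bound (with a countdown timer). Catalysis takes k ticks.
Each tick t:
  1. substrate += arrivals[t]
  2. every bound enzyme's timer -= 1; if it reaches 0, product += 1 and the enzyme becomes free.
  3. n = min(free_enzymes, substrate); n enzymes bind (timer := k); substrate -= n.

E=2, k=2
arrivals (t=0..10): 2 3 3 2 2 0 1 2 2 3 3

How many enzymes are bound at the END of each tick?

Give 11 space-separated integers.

t=0: arr=2 -> substrate=0 bound=2 product=0
t=1: arr=3 -> substrate=3 bound=2 product=0
t=2: arr=3 -> substrate=4 bound=2 product=2
t=3: arr=2 -> substrate=6 bound=2 product=2
t=4: arr=2 -> substrate=6 bound=2 product=4
t=5: arr=0 -> substrate=6 bound=2 product=4
t=6: arr=1 -> substrate=5 bound=2 product=6
t=7: arr=2 -> substrate=7 bound=2 product=6
t=8: arr=2 -> substrate=7 bound=2 product=8
t=9: arr=3 -> substrate=10 bound=2 product=8
t=10: arr=3 -> substrate=11 bound=2 product=10

Answer: 2 2 2 2 2 2 2 2 2 2 2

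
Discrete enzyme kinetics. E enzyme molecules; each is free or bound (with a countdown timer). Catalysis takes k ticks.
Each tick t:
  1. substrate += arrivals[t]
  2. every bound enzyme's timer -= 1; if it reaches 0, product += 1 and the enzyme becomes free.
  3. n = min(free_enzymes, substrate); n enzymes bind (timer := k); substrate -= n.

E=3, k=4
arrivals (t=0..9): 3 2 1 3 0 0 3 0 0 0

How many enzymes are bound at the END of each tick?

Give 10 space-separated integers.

t=0: arr=3 -> substrate=0 bound=3 product=0
t=1: arr=2 -> substrate=2 bound=3 product=0
t=2: arr=1 -> substrate=3 bound=3 product=0
t=3: arr=3 -> substrate=6 bound=3 product=0
t=4: arr=0 -> substrate=3 bound=3 product=3
t=5: arr=0 -> substrate=3 bound=3 product=3
t=6: arr=3 -> substrate=6 bound=3 product=3
t=7: arr=0 -> substrate=6 bound=3 product=3
t=8: arr=0 -> substrate=3 bound=3 product=6
t=9: arr=0 -> substrate=3 bound=3 product=6

Answer: 3 3 3 3 3 3 3 3 3 3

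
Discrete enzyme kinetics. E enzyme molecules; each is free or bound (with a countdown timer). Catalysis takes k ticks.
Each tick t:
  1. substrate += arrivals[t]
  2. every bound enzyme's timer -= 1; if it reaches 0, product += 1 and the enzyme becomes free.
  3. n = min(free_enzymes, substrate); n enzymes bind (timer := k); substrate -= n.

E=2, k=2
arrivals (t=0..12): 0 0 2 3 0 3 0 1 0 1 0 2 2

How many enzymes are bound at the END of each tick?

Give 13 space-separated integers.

t=0: arr=0 -> substrate=0 bound=0 product=0
t=1: arr=0 -> substrate=0 bound=0 product=0
t=2: arr=2 -> substrate=0 bound=2 product=0
t=3: arr=3 -> substrate=3 bound=2 product=0
t=4: arr=0 -> substrate=1 bound=2 product=2
t=5: arr=3 -> substrate=4 bound=2 product=2
t=6: arr=0 -> substrate=2 bound=2 product=4
t=7: arr=1 -> substrate=3 bound=2 product=4
t=8: arr=0 -> substrate=1 bound=2 product=6
t=9: arr=1 -> substrate=2 bound=2 product=6
t=10: arr=0 -> substrate=0 bound=2 product=8
t=11: arr=2 -> substrate=2 bound=2 product=8
t=12: arr=2 -> substrate=2 bound=2 product=10

Answer: 0 0 2 2 2 2 2 2 2 2 2 2 2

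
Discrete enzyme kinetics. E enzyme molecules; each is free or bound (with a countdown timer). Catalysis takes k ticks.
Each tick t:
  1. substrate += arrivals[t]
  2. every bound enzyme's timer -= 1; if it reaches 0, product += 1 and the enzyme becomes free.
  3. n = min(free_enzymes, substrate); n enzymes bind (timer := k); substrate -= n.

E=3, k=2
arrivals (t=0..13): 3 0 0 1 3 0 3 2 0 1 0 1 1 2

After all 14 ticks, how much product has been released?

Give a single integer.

Answer: 14

Derivation:
t=0: arr=3 -> substrate=0 bound=3 product=0
t=1: arr=0 -> substrate=0 bound=3 product=0
t=2: arr=0 -> substrate=0 bound=0 product=3
t=3: arr=1 -> substrate=0 bound=1 product=3
t=4: arr=3 -> substrate=1 bound=3 product=3
t=5: arr=0 -> substrate=0 bound=3 product=4
t=6: arr=3 -> substrate=1 bound=3 product=6
t=7: arr=2 -> substrate=2 bound=3 product=7
t=8: arr=0 -> substrate=0 bound=3 product=9
t=9: arr=1 -> substrate=0 bound=3 product=10
t=10: arr=0 -> substrate=0 bound=1 product=12
t=11: arr=1 -> substrate=0 bound=1 product=13
t=12: arr=1 -> substrate=0 bound=2 product=13
t=13: arr=2 -> substrate=0 bound=3 product=14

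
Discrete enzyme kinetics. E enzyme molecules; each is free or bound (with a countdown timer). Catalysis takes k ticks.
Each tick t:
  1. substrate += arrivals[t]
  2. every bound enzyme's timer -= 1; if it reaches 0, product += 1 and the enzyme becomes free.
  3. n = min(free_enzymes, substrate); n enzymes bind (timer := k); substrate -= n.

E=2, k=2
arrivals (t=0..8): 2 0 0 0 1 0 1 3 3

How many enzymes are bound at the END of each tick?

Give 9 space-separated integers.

t=0: arr=2 -> substrate=0 bound=2 product=0
t=1: arr=0 -> substrate=0 bound=2 product=0
t=2: arr=0 -> substrate=0 bound=0 product=2
t=3: arr=0 -> substrate=0 bound=0 product=2
t=4: arr=1 -> substrate=0 bound=1 product=2
t=5: arr=0 -> substrate=0 bound=1 product=2
t=6: arr=1 -> substrate=0 bound=1 product=3
t=7: arr=3 -> substrate=2 bound=2 product=3
t=8: arr=3 -> substrate=4 bound=2 product=4

Answer: 2 2 0 0 1 1 1 2 2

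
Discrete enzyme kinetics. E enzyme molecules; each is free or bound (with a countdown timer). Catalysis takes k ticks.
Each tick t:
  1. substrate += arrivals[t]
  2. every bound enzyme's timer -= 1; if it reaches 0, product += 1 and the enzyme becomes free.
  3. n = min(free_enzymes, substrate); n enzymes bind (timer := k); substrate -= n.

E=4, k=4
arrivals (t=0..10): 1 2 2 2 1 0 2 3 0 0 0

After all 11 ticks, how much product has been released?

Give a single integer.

Answer: 8

Derivation:
t=0: arr=1 -> substrate=0 bound=1 product=0
t=1: arr=2 -> substrate=0 bound=3 product=0
t=2: arr=2 -> substrate=1 bound=4 product=0
t=3: arr=2 -> substrate=3 bound=4 product=0
t=4: arr=1 -> substrate=3 bound=4 product=1
t=5: arr=0 -> substrate=1 bound=4 product=3
t=6: arr=2 -> substrate=2 bound=4 product=4
t=7: arr=3 -> substrate=5 bound=4 product=4
t=8: arr=0 -> substrate=4 bound=4 product=5
t=9: arr=0 -> substrate=2 bound=4 product=7
t=10: arr=0 -> substrate=1 bound=4 product=8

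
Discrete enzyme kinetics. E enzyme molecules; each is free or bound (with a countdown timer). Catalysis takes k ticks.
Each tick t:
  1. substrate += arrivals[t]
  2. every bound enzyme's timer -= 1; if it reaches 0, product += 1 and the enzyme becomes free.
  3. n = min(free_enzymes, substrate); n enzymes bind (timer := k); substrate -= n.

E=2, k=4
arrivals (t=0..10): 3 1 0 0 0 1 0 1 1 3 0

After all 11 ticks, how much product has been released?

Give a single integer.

Answer: 4

Derivation:
t=0: arr=3 -> substrate=1 bound=2 product=0
t=1: arr=1 -> substrate=2 bound=2 product=0
t=2: arr=0 -> substrate=2 bound=2 product=0
t=3: arr=0 -> substrate=2 bound=2 product=0
t=4: arr=0 -> substrate=0 bound=2 product=2
t=5: arr=1 -> substrate=1 bound=2 product=2
t=6: arr=0 -> substrate=1 bound=2 product=2
t=7: arr=1 -> substrate=2 bound=2 product=2
t=8: arr=1 -> substrate=1 bound=2 product=4
t=9: arr=3 -> substrate=4 bound=2 product=4
t=10: arr=0 -> substrate=4 bound=2 product=4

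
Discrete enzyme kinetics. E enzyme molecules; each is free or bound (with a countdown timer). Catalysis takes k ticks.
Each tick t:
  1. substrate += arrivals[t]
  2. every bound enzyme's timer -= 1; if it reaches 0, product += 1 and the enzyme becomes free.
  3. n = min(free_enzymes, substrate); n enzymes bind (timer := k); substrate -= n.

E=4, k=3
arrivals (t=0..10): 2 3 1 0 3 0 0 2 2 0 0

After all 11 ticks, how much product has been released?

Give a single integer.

t=0: arr=2 -> substrate=0 bound=2 product=0
t=1: arr=3 -> substrate=1 bound=4 product=0
t=2: arr=1 -> substrate=2 bound=4 product=0
t=3: arr=0 -> substrate=0 bound=4 product=2
t=4: arr=3 -> substrate=1 bound=4 product=4
t=5: arr=0 -> substrate=1 bound=4 product=4
t=6: arr=0 -> substrate=0 bound=3 product=6
t=7: arr=2 -> substrate=0 bound=3 product=8
t=8: arr=2 -> substrate=1 bound=4 product=8
t=9: arr=0 -> substrate=0 bound=4 product=9
t=10: arr=0 -> substrate=0 bound=2 product=11

Answer: 11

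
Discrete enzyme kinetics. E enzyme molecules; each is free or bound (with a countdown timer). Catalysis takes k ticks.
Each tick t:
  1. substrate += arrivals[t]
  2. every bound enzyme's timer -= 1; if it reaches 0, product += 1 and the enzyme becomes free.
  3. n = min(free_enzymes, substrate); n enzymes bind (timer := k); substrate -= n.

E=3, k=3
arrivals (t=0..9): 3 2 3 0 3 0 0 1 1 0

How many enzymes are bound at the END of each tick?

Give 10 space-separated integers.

t=0: arr=3 -> substrate=0 bound=3 product=0
t=1: arr=2 -> substrate=2 bound=3 product=0
t=2: arr=3 -> substrate=5 bound=3 product=0
t=3: arr=0 -> substrate=2 bound=3 product=3
t=4: arr=3 -> substrate=5 bound=3 product=3
t=5: arr=0 -> substrate=5 bound=3 product=3
t=6: arr=0 -> substrate=2 bound=3 product=6
t=7: arr=1 -> substrate=3 bound=3 product=6
t=8: arr=1 -> substrate=4 bound=3 product=6
t=9: arr=0 -> substrate=1 bound=3 product=9

Answer: 3 3 3 3 3 3 3 3 3 3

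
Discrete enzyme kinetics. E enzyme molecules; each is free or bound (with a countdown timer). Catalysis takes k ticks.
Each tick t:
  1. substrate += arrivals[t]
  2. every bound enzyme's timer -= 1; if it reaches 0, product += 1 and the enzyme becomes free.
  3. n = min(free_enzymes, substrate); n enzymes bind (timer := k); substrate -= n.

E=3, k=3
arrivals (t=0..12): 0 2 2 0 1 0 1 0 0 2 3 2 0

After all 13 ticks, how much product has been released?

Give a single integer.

t=0: arr=0 -> substrate=0 bound=0 product=0
t=1: arr=2 -> substrate=0 bound=2 product=0
t=2: arr=2 -> substrate=1 bound=3 product=0
t=3: arr=0 -> substrate=1 bound=3 product=0
t=4: arr=1 -> substrate=0 bound=3 product=2
t=5: arr=0 -> substrate=0 bound=2 product=3
t=6: arr=1 -> substrate=0 bound=3 product=3
t=7: arr=0 -> substrate=0 bound=1 product=5
t=8: arr=0 -> substrate=0 bound=1 product=5
t=9: arr=2 -> substrate=0 bound=2 product=6
t=10: arr=3 -> substrate=2 bound=3 product=6
t=11: arr=2 -> substrate=4 bound=3 product=6
t=12: arr=0 -> substrate=2 bound=3 product=8

Answer: 8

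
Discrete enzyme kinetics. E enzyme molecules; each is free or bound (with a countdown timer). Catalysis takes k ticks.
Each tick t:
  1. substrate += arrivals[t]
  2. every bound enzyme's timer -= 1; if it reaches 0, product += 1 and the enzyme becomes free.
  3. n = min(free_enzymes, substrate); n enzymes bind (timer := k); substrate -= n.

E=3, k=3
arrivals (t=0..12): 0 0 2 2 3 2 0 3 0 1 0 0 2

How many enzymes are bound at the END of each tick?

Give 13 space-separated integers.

t=0: arr=0 -> substrate=0 bound=0 product=0
t=1: arr=0 -> substrate=0 bound=0 product=0
t=2: arr=2 -> substrate=0 bound=2 product=0
t=3: arr=2 -> substrate=1 bound=3 product=0
t=4: arr=3 -> substrate=4 bound=3 product=0
t=5: arr=2 -> substrate=4 bound=3 product=2
t=6: arr=0 -> substrate=3 bound=3 product=3
t=7: arr=3 -> substrate=6 bound=3 product=3
t=8: arr=0 -> substrate=4 bound=3 product=5
t=9: arr=1 -> substrate=4 bound=3 product=6
t=10: arr=0 -> substrate=4 bound=3 product=6
t=11: arr=0 -> substrate=2 bound=3 product=8
t=12: arr=2 -> substrate=3 bound=3 product=9

Answer: 0 0 2 3 3 3 3 3 3 3 3 3 3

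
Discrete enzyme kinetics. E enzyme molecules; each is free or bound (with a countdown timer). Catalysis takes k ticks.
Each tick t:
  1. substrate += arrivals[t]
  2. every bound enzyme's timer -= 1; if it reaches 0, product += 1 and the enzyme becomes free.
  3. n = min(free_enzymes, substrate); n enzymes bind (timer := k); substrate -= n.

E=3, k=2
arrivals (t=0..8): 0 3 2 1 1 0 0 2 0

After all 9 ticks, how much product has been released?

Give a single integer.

t=0: arr=0 -> substrate=0 bound=0 product=0
t=1: arr=3 -> substrate=0 bound=3 product=0
t=2: arr=2 -> substrate=2 bound=3 product=0
t=3: arr=1 -> substrate=0 bound=3 product=3
t=4: arr=1 -> substrate=1 bound=3 product=3
t=5: arr=0 -> substrate=0 bound=1 product=6
t=6: arr=0 -> substrate=0 bound=1 product=6
t=7: arr=2 -> substrate=0 bound=2 product=7
t=8: arr=0 -> substrate=0 bound=2 product=7

Answer: 7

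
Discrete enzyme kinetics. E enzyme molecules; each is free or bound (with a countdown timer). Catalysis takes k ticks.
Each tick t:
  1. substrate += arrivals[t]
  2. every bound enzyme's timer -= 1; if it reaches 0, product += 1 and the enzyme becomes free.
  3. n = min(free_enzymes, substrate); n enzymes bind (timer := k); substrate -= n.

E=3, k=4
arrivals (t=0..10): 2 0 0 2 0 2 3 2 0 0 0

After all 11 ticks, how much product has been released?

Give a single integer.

Answer: 5

Derivation:
t=0: arr=2 -> substrate=0 bound=2 product=0
t=1: arr=0 -> substrate=0 bound=2 product=0
t=2: arr=0 -> substrate=0 bound=2 product=0
t=3: arr=2 -> substrate=1 bound=3 product=0
t=4: arr=0 -> substrate=0 bound=2 product=2
t=5: arr=2 -> substrate=1 bound=3 product=2
t=6: arr=3 -> substrate=4 bound=3 product=2
t=7: arr=2 -> substrate=5 bound=3 product=3
t=8: arr=0 -> substrate=4 bound=3 product=4
t=9: arr=0 -> substrate=3 bound=3 product=5
t=10: arr=0 -> substrate=3 bound=3 product=5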